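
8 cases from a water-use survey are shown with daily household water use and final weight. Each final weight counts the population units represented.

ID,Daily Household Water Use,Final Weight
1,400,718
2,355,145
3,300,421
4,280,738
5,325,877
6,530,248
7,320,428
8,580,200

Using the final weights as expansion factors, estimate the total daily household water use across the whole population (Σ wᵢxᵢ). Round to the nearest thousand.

1341000

Weighted total = 400×718 + 355×145 + 300×421 + 280×738 + 325×877 + 530×248 + 320×428 + 580×200
  = 1341040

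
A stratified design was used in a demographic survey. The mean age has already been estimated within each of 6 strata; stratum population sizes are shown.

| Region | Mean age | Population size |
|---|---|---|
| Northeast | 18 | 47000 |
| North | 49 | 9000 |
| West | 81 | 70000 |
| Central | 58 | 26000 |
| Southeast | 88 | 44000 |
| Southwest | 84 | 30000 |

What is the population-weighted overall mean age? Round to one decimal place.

Σ Nₕ·x̄ₕ = 18×47000 + 49×9000 + 81×70000 + 58×26000 + 88×44000 + 84×30000
  = 846000 + 441000 + 5670000 + 1508000 + 3872000 + 2520000 = 14857000
Σ Nₕ = 47000 + 9000 + 70000 + 26000 + 44000 + 30000 = 226000
Overall mean = 14857000 / 226000 = 65.738938

65.7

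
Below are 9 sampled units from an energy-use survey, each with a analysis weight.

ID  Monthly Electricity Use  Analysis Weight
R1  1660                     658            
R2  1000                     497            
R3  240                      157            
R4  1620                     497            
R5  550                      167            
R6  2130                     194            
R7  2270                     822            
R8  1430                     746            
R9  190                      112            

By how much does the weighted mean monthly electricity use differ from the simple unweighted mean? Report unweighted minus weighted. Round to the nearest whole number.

Unweighted sum = 1660 + 1000 + 240 + 1620 + 550 + 2130 + 2270 + 1430 + 190 = 11090
Unweighted mean = 11090 / 9 = 1232.2222
Weighted sum = 1660×658 + 1000×497 + 240×157 + 1620×497 + 550×167 + 2130×194 + 2270×822 + 1430×746 + 190×112
  = 1092280 + 497000 + 37680 + 805140 + 91850 + 413220 + 1865940 + 1066780 + 21280 = 5891170
Sum of weights = 658 + 497 + 157 + 497 + 167 + 194 + 822 + 746 + 112 = 3850
Weighted mean = 5891170 / 3850 = 1530.174
Difference (unweighted minus weighted) = -297.9518

-298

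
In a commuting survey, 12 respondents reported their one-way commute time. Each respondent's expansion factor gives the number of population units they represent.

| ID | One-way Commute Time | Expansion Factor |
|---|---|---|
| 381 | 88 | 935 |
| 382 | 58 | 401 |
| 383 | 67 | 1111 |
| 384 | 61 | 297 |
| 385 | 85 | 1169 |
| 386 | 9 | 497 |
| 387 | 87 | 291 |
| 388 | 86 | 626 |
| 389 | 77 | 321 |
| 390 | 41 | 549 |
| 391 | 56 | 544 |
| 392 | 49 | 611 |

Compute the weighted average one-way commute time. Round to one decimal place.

Weighted sum = 488712
Sum of weights = 935 + 401 + 1111 + 297 + 1169 + 497 + 291 + 626 + 321 + 549 + 544 + 611 = 7352
Weighted mean = 488712 / 7352 = 66.473341

66.5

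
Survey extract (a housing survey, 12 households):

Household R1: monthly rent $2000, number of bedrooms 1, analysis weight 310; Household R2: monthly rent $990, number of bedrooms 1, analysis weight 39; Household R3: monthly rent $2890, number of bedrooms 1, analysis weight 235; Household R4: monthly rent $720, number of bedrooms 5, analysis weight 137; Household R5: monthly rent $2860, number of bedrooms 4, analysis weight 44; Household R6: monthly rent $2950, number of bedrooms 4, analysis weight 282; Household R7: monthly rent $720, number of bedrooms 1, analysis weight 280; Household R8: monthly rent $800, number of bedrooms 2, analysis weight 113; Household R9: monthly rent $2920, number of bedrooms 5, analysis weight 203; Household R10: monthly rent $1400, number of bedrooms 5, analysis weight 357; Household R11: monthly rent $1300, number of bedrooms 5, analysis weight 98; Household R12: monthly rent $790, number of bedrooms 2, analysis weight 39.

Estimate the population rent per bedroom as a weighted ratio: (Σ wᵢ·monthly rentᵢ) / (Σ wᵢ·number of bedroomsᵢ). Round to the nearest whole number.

611

Σ wᵢ·y = 2000×310 + 990×39 + 2890×235 + 720×137 + 2860×44 + 2950×282 + 720×280 + 800×113 + 2920×203 + 1400×357 + 1300×98 + 790×39
  = 3936910
Σ wᵢ·x = 1×310 + 1×39 + 1×235 + 5×137 + 4×44 + 4×282 + 1×280 + 2×113 + 5×203 + 5×357 + 5×98 + 2×39
  = 6447
Ratio = 3936910 / 6447 = 610.65767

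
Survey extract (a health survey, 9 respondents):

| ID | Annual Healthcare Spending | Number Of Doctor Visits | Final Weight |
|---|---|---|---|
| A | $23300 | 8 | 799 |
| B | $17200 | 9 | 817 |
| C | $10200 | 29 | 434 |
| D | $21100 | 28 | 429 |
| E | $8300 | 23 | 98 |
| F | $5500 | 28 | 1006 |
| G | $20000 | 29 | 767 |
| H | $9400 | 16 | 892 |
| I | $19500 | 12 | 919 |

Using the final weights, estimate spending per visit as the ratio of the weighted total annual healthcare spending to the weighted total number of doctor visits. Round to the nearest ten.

Σ wᵢ·y = 94139500
Σ wᵢ·x = 8×799 + 9×817 + 29×434 + 28×429 + 23×98 + 28×1006 + 29×767 + 16×892 + 12×919
  = 6392 + 7353 + 12586 + 12012 + 2254 + 28168 + 22243 + 14272 + 11028 = 116308
Ratio = 94139500 / 116308 = 809.39832

810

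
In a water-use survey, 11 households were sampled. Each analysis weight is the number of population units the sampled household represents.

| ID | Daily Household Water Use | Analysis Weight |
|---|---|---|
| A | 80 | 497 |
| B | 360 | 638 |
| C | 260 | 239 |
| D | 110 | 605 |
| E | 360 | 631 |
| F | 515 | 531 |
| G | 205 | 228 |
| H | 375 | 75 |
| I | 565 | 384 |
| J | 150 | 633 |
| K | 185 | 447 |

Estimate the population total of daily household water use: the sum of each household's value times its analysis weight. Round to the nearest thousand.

1368000

Weighted total = 80×497 + 360×638 + 260×239 + 110×605 + 360×631 + 515×531 + 205×228 + 375×75 + 565×384 + 150×633 + 185×447
  = 1368225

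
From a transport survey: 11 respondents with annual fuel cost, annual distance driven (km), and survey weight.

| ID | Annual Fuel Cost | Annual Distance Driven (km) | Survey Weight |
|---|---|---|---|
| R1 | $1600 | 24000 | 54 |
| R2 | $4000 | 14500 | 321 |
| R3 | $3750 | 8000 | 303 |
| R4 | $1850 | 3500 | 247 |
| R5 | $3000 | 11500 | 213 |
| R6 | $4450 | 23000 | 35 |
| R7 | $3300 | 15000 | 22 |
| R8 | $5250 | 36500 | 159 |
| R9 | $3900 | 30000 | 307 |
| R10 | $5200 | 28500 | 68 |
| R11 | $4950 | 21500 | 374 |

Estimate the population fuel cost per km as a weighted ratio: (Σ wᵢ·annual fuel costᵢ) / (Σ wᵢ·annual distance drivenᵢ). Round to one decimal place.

Σ wᵢ·y = 1600×54 + 4000×321 + 3750×303 + 1850×247 + 3000×213 + 4450×35 + 3300×22 + 5250×159 + 3900×307 + 5200×68 + 4950×374
  = 86400 + 1284000 + 1136250 + 456950 + 639000 + 155750 + 72600 + 834750 + 1197300 + 353600 + 1851300 = 8067900
Σ wᵢ·x = 24000×54 + 14500×321 + 8000×303 + 3500×247 + 11500×213 + 23000×35 + 15000×22 + 36500×159 + 30000×307 + 28500×68 + 21500×374
  = 1296000 + 4654500 + 2424000 + 864500 + 2449500 + 805000 + 330000 + 5803500 + 9210000 + 1938000 + 8041000 = 37816000
Ratio = 8067900 / 37816000 = 0.2133462

0.2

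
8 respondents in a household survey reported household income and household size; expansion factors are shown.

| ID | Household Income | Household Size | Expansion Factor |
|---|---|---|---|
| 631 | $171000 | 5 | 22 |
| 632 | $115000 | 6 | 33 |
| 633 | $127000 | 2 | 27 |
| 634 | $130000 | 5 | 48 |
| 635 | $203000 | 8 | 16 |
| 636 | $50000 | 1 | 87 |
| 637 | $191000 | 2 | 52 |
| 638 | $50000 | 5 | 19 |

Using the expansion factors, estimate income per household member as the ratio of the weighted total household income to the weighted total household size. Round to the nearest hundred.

35100

Σ wᵢ·y = 171000×22 + 115000×33 + 127000×27 + 130000×48 + 203000×16 + 50000×87 + 191000×52 + 50000×19
  = 3762000 + 3795000 + 3429000 + 6240000 + 3248000 + 4350000 + 9932000 + 950000 = 35706000
Σ wᵢ·x = 5×22 + 6×33 + 2×27 + 5×48 + 8×16 + 1×87 + 2×52 + 5×19
  = 110 + 198 + 54 + 240 + 128 + 87 + 104 + 95 = 1016
Ratio = 35706000 / 1016 = 35143.701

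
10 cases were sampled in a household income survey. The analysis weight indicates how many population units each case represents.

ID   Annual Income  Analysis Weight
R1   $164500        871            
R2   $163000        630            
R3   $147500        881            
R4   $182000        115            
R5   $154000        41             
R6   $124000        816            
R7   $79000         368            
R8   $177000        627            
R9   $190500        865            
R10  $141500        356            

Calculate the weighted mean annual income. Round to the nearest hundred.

154300

Weighted sum = 164500×871 + 163000×630 + 147500×881 + 182000×115 + 154000×41 + 124000×816 + 79000×368 + 177000×627 + 190500×865 + 141500×356
  = 859552500
Sum of weights = 871 + 630 + 881 + 115 + 41 + 816 + 368 + 627 + 865 + 356 = 5570
Weighted mean = 859552500 / 5570 = 154318.22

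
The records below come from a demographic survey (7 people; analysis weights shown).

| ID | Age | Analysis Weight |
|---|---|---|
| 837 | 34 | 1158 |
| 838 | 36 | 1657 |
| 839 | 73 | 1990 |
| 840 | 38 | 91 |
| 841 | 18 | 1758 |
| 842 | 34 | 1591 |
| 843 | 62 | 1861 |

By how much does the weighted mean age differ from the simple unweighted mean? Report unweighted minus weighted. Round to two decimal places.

-2.27

Unweighted sum = 34 + 36 + 73 + 38 + 18 + 34 + 62 = 295
Unweighted mean = 295 / 7 = 42.142857
Weighted sum = 34×1158 + 36×1657 + 73×1990 + 38×91 + 18×1758 + 34×1591 + 62×1861
  = 448872
Sum of weights = 1158 + 1657 + 1990 + 91 + 1758 + 1591 + 1861 = 10106
Weighted mean = 448872 / 10106 = 44.416386
Difference (unweighted minus weighted) = -2.2735292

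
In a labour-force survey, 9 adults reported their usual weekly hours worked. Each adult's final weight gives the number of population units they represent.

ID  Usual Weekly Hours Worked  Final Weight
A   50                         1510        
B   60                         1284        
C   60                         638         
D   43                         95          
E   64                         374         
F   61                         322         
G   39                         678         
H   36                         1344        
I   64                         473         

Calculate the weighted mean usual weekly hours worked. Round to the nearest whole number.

Weighted sum = 50×1510 + 60×1284 + 60×638 + 43×95 + 64×374 + 61×322 + 39×678 + 36×1344 + 64×473
  = 75500 + 77040 + 38280 + 4085 + 23936 + 19642 + 26442 + 48384 + 30272 = 343581
Sum of weights = 1510 + 1284 + 638 + 95 + 374 + 322 + 678 + 1344 + 473 = 6718
Weighted mean = 343581 / 6718 = 51.143346

51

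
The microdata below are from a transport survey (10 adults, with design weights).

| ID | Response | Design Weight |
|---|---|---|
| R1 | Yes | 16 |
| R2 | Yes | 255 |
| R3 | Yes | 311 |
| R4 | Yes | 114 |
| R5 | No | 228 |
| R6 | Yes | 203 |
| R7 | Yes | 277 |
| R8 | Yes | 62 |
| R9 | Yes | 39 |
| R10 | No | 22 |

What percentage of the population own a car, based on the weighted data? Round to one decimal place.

83.6

Sum of weights for 'Yes' = 16 + 255 + 311 + 114 + 203 + 277 + 62 + 39 = 1277
Total weight = 16 + 255 + 311 + 114 + 228 + 203 + 277 + 62 + 39 + 22 = 1527
Weighted proportion = 1277 / 1527 = 0.83628029 → 83.628029%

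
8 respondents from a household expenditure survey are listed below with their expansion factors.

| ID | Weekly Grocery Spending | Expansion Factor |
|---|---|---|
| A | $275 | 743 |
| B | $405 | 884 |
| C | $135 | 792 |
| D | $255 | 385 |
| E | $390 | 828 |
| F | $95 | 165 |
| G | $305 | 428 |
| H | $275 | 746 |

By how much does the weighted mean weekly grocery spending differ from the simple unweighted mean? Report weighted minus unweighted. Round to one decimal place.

23.2

Unweighted sum = 275 + 405 + 135 + 255 + 390 + 95 + 305 + 275 = 2135
Unweighted mean = 2135 / 8 = 266.875
Weighted sum = 275×743 + 405×884 + 135×792 + 255×385 + 390×828 + 95×165 + 305×428 + 275×746
  = 204325 + 358020 + 106920 + 98175 + 322920 + 15675 + 130540 + 205150 = 1441725
Sum of weights = 743 + 884 + 792 + 385 + 828 + 165 + 428 + 746 = 4971
Weighted mean = 1441725 / 4971 = 290.02716
Difference (weighted minus unweighted) = 23.152158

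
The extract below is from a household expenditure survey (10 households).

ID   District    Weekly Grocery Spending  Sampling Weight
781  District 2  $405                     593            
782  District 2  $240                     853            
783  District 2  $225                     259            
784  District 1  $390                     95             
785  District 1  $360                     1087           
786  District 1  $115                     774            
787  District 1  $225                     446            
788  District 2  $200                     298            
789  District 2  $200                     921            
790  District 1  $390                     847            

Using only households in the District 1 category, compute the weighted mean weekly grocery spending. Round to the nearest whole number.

District 1 rows: 784, 785, 786, 787, 790
Weighted sum = 948060
Sum of weights = 3249
Weighted mean = 948060 / 3249 = 291.80055

292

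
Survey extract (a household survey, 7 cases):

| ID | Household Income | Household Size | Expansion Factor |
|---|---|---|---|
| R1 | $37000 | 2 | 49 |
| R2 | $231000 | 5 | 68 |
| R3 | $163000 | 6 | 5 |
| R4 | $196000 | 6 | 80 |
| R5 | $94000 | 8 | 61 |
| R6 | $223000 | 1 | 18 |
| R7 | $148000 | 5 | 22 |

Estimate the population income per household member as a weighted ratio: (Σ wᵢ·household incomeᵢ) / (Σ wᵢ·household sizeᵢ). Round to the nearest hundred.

30100

Σ wᵢ·y = 37000×49 + 231000×68 + 163000×5 + 196000×80 + 94000×61 + 223000×18 + 148000×22
  = 1813000 + 15708000 + 815000 + 15680000 + 5734000 + 4014000 + 3256000 = 47020000
Σ wᵢ·x = 2×49 + 5×68 + 6×5 + 6×80 + 8×61 + 1×18 + 5×22
  = 1564
Ratio = 47020000 / 1564 = 30063.939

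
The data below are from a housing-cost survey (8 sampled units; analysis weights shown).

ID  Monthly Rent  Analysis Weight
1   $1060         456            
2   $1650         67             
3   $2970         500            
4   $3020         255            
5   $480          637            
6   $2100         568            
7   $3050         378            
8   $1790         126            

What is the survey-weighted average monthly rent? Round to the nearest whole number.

1917

Weighted sum = 1060×456 + 1650×67 + 2970×500 + 3020×255 + 480×637 + 2100×568 + 3050×378 + 1790×126
  = 483360 + 110550 + 1485000 + 770100 + 305760 + 1192800 + 1152900 + 225540 = 5726010
Sum of weights = 456 + 67 + 500 + 255 + 637 + 568 + 378 + 126 = 2987
Weighted mean = 5726010 / 2987 = 1916.9769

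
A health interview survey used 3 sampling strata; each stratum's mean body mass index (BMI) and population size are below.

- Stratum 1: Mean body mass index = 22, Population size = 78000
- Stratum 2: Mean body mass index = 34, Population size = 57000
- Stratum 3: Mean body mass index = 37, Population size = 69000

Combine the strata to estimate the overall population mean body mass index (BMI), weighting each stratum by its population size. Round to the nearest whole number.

30

Σ Nₕ·x̄ₕ = 22×78000 + 34×57000 + 37×69000
  = 1716000 + 1938000 + 2553000 = 6207000
Σ Nₕ = 78000 + 57000 + 69000 = 204000
Overall mean = 6207000 / 204000 = 30.426471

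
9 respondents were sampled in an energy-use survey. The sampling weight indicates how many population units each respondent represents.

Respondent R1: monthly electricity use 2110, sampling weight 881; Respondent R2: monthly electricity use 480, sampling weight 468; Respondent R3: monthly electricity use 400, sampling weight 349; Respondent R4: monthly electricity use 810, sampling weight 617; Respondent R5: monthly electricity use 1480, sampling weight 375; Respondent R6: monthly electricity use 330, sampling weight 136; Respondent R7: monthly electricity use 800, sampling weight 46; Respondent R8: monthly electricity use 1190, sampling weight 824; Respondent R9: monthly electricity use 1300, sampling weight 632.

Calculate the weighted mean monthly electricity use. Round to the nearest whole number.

1193

Weighted sum = 2110×881 + 480×468 + 400×349 + 810×617 + 1480×375 + 330×136 + 800×46 + 1190×824 + 1300×632
  = 5161760
Sum of weights = 881 + 468 + 349 + 617 + 375 + 136 + 46 + 824 + 632 = 4328
Weighted mean = 5161760 / 4328 = 1192.6433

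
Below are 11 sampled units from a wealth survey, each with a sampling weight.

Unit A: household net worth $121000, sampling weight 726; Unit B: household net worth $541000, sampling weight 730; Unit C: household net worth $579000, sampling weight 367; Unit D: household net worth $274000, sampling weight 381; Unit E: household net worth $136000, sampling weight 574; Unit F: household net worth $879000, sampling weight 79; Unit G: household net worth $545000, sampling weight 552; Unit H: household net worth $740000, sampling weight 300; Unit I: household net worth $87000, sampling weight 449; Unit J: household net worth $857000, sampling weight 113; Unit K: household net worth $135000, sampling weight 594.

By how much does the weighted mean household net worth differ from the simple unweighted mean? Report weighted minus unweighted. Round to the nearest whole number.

-98331

Unweighted sum = 121000 + 541000 + 579000 + 274000 + 136000 + 879000 + 545000 + 740000 + 87000 + 857000 + 135000 = 4894000
Unweighted mean = 4894000 / 11 = 444909.09
Weighted sum = 1686102000
Sum of weights = 726 + 730 + 367 + 381 + 574 + 79 + 552 + 300 + 449 + 113 + 594 = 4865
Weighted mean = 1686102000 / 4865 = 346578.01
Difference (weighted minus unweighted) = -98331.085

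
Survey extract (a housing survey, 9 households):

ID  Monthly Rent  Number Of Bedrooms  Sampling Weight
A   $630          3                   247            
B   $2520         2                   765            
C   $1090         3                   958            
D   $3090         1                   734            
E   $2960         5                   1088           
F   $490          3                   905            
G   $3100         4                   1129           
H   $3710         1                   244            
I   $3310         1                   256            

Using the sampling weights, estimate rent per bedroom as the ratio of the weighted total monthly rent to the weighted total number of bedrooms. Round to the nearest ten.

750

Σ wᵢ·y = 630×247 + 2520×765 + 1090×958 + 3090×734 + 2960×1088 + 490×905 + 3100×1129 + 3710×244 + 3310×256
  = 155610 + 1927800 + 1044220 + 2268060 + 3220480 + 443450 + 3499900 + 905240 + 847360 = 14312120
Σ wᵢ·x = 3×247 + 2×765 + 3×958 + 1×734 + 5×1088 + 3×905 + 4×1129 + 1×244 + 1×256
  = 741 + 1530 + 2874 + 734 + 5440 + 2715 + 4516 + 244 + 256 = 19050
Ratio = 14312120 / 19050 = 751.29239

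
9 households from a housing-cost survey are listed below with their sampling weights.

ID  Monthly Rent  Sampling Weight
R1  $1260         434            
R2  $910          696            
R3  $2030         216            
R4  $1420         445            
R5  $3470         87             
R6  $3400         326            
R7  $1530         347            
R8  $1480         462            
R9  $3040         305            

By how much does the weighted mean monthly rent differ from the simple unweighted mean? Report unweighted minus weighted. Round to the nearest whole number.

Unweighted sum = 18540
Unweighted mean = 18540 / 9 = 2060
Weighted sum = 1260×434 + 910×696 + 2030×216 + 1420×445 + 3470×87 + 3400×326 + 1530×347 + 1480×462 + 3040×305
  = 5802740
Sum of weights = 434 + 696 + 216 + 445 + 87 + 326 + 347 + 462 + 305 = 3318
Weighted mean = 5802740 / 3318 = 1748.8668
Difference (unweighted minus weighted) = 311.13321

311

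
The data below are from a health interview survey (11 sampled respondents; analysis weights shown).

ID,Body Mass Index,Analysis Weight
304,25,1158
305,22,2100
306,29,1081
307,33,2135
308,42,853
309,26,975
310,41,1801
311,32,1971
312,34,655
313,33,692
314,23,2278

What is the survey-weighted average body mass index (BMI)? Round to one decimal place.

Weighted sum = 25×1158 + 22×2100 + 29×1081 + 33×2135 + 42×853 + 26×975 + 41×1801 + 32×1971 + 34×655 + 33×692 + 23×2278
  = 472543
Sum of weights = 15699
Weighted mean = 472543 / 15699 = 30.100197

30.1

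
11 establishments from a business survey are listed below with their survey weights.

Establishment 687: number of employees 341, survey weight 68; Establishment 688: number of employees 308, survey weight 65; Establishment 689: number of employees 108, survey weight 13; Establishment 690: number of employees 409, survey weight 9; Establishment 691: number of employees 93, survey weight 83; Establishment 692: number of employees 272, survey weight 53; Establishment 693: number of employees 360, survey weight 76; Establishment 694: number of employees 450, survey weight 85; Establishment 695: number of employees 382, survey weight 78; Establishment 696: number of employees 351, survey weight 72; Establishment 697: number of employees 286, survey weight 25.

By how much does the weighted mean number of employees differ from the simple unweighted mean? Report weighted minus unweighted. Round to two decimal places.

10.74

Unweighted sum = 341 + 308 + 108 + 409 + 93 + 272 + 360 + 450 + 382 + 351 + 286 = 3360
Unweighted mean = 3360 / 11 = 305.45455
Weighted sum = 341×68 + 308×65 + 108×13 + 409×9 + 93×83 + 272×53 + 360×76 + 450×85 + 382×78 + 351×72 + 286×25
  = 23188 + 20020 + 1404 + 3681 + 7719 + 14416 + 27360 + 38250 + 29796 + 25272 + 7150 = 198256
Sum of weights = 68 + 65 + 13 + 9 + 83 + 53 + 76 + 85 + 78 + 72 + 25 = 627
Weighted mean = 198256 / 627 = 316.19777
Difference (weighted minus unweighted) = 10.743222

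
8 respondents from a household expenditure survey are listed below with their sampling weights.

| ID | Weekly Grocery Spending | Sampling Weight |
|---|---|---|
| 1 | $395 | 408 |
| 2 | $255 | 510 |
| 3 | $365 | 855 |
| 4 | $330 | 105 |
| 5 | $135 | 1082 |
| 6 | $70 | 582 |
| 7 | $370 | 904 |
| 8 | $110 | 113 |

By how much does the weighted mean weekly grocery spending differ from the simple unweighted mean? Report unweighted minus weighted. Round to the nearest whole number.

Unweighted sum = 395 + 255 + 365 + 330 + 135 + 70 + 370 + 110 = 2030
Unweighted mean = 2030 / 8 = 253.75
Weighted sum = 1171655
Sum of weights = 408 + 510 + 855 + 105 + 1082 + 582 + 904 + 113 = 4559
Weighted mean = 1171655 / 4559 = 256.99825
Difference (unweighted minus weighted) = -3.2482452

-3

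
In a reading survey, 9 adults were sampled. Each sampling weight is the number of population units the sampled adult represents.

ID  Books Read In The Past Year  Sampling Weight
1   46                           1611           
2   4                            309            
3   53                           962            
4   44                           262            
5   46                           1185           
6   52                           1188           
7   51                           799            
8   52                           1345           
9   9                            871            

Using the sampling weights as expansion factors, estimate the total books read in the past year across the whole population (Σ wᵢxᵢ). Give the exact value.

Weighted total = 372670

372670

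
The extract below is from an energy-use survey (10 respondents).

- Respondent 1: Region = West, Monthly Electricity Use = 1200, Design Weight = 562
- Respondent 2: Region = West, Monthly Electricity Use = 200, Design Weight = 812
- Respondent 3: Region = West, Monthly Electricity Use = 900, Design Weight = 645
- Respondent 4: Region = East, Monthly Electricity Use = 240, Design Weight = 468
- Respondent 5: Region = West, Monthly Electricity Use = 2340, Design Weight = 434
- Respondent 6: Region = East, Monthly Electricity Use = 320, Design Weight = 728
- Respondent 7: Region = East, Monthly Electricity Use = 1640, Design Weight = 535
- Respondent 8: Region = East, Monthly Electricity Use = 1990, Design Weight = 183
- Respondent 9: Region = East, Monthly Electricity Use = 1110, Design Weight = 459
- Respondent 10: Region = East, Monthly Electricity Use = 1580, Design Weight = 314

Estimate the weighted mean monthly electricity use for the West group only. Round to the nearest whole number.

West rows: 1, 2, 3, 5
Weighted sum = 1200×562 + 200×812 + 900×645 + 2340×434
  = 2432860
Sum of weights = 562 + 812 + 645 + 434 = 2453
Weighted mean = 2432860 / 2453 = 991.78965

992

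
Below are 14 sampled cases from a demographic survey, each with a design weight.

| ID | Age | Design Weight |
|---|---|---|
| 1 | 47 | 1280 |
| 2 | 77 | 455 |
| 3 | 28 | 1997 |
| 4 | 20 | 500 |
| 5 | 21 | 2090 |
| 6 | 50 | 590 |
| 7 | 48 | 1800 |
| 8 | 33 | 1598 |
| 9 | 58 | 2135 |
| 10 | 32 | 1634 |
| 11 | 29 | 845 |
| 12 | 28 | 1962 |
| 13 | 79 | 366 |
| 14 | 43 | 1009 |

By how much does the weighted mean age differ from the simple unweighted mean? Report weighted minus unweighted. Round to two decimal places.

-3.94

Unweighted sum = 593
Unweighted mean = 593 / 14 = 42.357143
Weighted sum = 701495
Sum of weights = 18261
Weighted mean = 701495 / 18261 = 38.414928
Difference (weighted minus unweighted) = -3.9422149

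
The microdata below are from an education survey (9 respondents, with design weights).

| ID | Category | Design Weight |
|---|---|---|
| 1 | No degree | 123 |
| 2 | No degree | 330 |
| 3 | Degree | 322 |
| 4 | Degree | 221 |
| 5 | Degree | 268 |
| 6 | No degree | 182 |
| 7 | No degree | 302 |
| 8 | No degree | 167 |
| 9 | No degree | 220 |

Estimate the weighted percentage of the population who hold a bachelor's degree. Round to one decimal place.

38.0

Sum of weights for 'Degree' = 322 + 221 + 268 = 811
Total weight = 123 + 330 + 322 + 221 + 268 + 182 + 302 + 167 + 220 = 2135
Weighted proportion = 811 / 2135 = 0.37985948 → 37.985948%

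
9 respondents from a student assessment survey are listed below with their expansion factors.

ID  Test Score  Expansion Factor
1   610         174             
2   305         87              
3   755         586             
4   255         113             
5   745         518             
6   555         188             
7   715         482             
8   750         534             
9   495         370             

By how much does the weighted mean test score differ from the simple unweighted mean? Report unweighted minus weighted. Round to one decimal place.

-86.6

Unweighted sum = 610 + 305 + 755 + 255 + 745 + 555 + 715 + 750 + 495 = 5185
Unweighted mean = 5185 / 9 = 576.11111
Weighted sum = 2022450
Sum of weights = 174 + 87 + 586 + 113 + 518 + 188 + 482 + 534 + 370 = 3052
Weighted mean = 2022450 / 3052 = 662.66383
Difference (unweighted minus weighted) = -86.552716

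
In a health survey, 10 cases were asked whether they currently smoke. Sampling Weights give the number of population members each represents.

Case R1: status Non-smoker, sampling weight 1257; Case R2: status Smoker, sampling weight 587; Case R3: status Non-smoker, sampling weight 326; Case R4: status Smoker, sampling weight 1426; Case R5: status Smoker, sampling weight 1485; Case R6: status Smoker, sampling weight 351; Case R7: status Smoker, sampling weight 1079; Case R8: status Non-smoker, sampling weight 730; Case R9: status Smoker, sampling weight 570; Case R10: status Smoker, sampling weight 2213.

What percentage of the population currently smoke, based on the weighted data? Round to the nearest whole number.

77

Sum of weights for 'Smoker' = 587 + 1426 + 1485 + 351 + 1079 + 570 + 2213 = 7711
Total weight = 10024
Weighted proportion = 7711 / 10024 = 0.76925379 → 76.925379%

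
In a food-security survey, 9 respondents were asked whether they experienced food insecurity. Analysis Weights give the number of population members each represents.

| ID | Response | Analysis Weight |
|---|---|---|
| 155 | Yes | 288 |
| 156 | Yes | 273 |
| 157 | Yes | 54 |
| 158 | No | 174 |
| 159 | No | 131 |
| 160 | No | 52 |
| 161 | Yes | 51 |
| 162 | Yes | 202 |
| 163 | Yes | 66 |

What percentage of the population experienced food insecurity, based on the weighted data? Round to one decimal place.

Sum of weights for 'Yes' = 288 + 273 + 54 + 51 + 202 + 66 = 934
Total weight = 288 + 273 + 54 + 174 + 131 + 52 + 51 + 202 + 66 = 1291
Weighted proportion = 934 / 1291 = 0.72347018 → 72.347018%

72.3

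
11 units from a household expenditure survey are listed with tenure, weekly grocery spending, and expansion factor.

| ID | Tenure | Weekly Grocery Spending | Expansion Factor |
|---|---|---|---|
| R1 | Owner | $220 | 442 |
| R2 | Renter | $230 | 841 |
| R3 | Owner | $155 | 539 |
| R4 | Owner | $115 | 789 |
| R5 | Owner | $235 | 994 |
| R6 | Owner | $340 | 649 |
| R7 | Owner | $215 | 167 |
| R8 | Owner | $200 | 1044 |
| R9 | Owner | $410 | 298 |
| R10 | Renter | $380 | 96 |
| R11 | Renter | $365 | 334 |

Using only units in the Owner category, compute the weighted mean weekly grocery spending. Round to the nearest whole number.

Owner rows: R1, R3, R4, R5, R6, R7, R8, R9
Weighted sum = 220×442 + 155×539 + 115×789 + 235×994 + 340×649 + 215×167 + 200×1044 + 410×298
  = 97240 + 83545 + 90735 + 233590 + 220660 + 35905 + 208800 + 122180 = 1092655
Sum of weights = 442 + 539 + 789 + 994 + 649 + 167 + 1044 + 298 = 4922
Weighted mean = 1092655 / 4922 = 221.99411

222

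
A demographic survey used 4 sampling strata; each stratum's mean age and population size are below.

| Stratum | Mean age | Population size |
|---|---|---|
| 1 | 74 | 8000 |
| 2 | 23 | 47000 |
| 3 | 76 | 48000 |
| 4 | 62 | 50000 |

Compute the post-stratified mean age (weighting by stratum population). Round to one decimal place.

Σ Nₕ·x̄ₕ = 74×8000 + 23×47000 + 76×48000 + 62×50000
  = 592000 + 1081000 + 3648000 + 3100000 = 8421000
Σ Nₕ = 8000 + 47000 + 48000 + 50000 = 153000
Overall mean = 8421000 / 153000 = 55.039216

55.0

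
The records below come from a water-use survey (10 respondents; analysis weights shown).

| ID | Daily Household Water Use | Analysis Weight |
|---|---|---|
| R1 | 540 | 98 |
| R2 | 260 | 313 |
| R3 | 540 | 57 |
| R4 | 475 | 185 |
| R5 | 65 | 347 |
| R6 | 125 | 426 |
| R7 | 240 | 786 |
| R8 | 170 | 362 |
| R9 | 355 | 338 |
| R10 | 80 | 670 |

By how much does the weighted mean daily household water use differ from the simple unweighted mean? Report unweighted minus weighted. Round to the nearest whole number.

Unweighted sum = 540 + 260 + 540 + 475 + 65 + 125 + 240 + 170 + 355 + 80 = 2850
Unweighted mean = 2850 / 10 = 285
Weighted sum = 540×98 + 260×313 + 540×57 + 475×185 + 65×347 + 125×426 + 240×786 + 170×362 + 355×338 + 80×670
  = 52920 + 81380 + 30780 + 87875 + 22555 + 53250 + 188640 + 61540 + 119990 + 53600 = 752530
Sum of weights = 98 + 313 + 57 + 185 + 347 + 426 + 786 + 362 + 338 + 670 = 3582
Weighted mean = 752530 / 3582 = 210.08654
Difference (unweighted minus weighted) = 74.913456

75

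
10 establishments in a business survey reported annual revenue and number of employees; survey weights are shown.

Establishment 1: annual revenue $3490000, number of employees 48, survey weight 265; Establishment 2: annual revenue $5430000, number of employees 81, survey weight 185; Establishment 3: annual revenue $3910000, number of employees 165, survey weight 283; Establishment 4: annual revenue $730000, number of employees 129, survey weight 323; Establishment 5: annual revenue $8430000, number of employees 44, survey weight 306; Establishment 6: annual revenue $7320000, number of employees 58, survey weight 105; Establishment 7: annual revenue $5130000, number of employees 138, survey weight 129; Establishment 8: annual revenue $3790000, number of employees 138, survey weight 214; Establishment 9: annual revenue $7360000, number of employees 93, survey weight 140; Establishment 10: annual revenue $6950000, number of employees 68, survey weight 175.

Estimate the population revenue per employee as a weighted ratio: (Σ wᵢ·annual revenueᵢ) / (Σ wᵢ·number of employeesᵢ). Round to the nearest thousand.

50000

Σ wᵢ·y = 3490000×265 + 5430000×185 + 3910000×283 + 730000×323 + 8430000×306 + 7320000×105 + 5130000×129 + 3790000×214 + 7360000×140 + 6950000×175
  = 924850000 + 1004550000 + 1106530000 + 235790000 + 2579580000 + 768600000 + 661770000 + 811060000 + 1030400000 + 1216250000 = 10339380000
Σ wᵢ·x = 48×265 + 81×185 + 165×283 + 129×323 + 44×306 + 58×105 + 138×129 + 138×214 + 93×140 + 68×175
  = 12720 + 14985 + 46695 + 41667 + 13464 + 6090 + 17802 + 29532 + 13020 + 11900 = 207875
Ratio = 10339380000 / 207875 = 49738.449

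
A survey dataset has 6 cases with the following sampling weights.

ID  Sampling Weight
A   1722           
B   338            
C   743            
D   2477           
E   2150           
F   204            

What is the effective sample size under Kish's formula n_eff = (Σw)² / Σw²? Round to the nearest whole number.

Σ wᵢ = 1722 + 338 + 743 + 2477 + 2150 + 204 = 7634
Σ wᵢ² = 2965284 + 114244 + 552049 + 6135529 + 4622500 + 41616 = 14431222
n_eff = 7634² / 14431222 = 58277956 / 14431222 = 4.0383244

4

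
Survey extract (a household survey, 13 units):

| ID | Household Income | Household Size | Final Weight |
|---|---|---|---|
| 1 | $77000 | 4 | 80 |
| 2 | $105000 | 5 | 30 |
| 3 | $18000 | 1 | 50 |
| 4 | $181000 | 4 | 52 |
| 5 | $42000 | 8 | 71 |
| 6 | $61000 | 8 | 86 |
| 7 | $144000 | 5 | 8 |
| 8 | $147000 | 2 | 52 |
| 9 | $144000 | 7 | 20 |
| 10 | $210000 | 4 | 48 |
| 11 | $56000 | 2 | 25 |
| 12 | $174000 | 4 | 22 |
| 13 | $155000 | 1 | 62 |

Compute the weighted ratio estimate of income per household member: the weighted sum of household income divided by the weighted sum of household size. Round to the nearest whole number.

24227

Σ wᵢ·y = 64444000
Σ wᵢ·x = 2660
Ratio = 64444000 / 2660 = 24227.068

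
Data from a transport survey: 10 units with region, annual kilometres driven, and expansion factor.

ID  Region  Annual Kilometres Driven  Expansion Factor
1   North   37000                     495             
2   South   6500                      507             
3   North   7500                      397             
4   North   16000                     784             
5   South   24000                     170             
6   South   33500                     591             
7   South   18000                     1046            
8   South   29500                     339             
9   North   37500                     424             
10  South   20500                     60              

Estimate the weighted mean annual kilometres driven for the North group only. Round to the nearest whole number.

23684

North rows: 1, 3, 4, 9
Weighted sum = 37000×495 + 7500×397 + 16000×784 + 37500×424
  = 18315000 + 2977500 + 12544000 + 15900000 = 49736500
Sum of weights = 2100
Weighted mean = 49736500 / 2100 = 23684.048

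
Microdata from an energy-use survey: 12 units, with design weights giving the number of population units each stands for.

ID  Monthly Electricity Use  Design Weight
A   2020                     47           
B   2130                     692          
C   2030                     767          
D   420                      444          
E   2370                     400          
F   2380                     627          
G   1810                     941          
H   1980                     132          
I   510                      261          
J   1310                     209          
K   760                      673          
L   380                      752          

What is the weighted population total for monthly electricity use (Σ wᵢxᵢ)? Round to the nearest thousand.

Weighted total = 2020×47 + 2130×692 + 2030×767 + 420×444 + 2370×400 + 2380×627 + 1810×941 + 1980×132 + 510×261 + 1310×209 + 760×673 + 380×752
  = 8921360

8921000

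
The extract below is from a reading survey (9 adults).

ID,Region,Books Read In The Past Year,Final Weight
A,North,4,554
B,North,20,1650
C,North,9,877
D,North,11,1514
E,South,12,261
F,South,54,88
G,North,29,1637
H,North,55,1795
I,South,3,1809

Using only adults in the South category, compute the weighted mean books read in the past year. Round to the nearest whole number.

South rows: E, F, I
Weighted sum = 12×261 + 54×88 + 3×1809
  = 13311
Sum of weights = 261 + 88 + 1809 = 2158
Weighted mean = 13311 / 2158 = 6.1682113

6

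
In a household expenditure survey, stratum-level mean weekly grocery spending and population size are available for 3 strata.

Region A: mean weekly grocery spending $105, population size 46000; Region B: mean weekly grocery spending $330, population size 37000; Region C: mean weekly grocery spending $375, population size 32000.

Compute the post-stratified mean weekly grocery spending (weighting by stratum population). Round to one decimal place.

Σ Nₕ·x̄ₕ = 105×46000 + 330×37000 + 375×32000
  = 29040000
Σ Nₕ = 115000
Overall mean = 29040000 / 115000 = 252.52174

252.5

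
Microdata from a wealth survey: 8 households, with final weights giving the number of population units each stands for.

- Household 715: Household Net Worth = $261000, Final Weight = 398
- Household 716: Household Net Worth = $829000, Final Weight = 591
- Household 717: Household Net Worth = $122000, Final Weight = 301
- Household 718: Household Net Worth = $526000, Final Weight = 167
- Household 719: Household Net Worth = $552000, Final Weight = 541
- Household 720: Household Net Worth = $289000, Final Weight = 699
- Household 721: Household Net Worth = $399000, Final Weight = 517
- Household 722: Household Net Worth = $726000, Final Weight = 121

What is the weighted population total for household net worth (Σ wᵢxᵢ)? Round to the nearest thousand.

Weighted total = 261000×398 + 829000×591 + 122000×301 + 526000×167 + 552000×541 + 289000×699 + 399000×517 + 726000×121
  = 103878000 + 489939000 + 36722000 + 87842000 + 298632000 + 202011000 + 206283000 + 87846000 = 1513153000

1513153000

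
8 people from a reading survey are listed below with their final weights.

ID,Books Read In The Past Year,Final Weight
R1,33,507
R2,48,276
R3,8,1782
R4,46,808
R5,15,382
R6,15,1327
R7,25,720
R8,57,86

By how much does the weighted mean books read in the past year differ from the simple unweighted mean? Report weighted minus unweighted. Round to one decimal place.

-8.8

Unweighted sum = 247
Unweighted mean = 247 / 8 = 30.875
Weighted sum = 33×507 + 48×276 + 8×1782 + 46×808 + 15×382 + 15×1327 + 25×720 + 57×86
  = 16731 + 13248 + 14256 + 37168 + 5730 + 19905 + 18000 + 4902 = 129940
Sum of weights = 507 + 276 + 1782 + 808 + 382 + 1327 + 720 + 86 = 5888
Weighted mean = 129940 / 5888 = 22.068614
Difference (weighted minus unweighted) = -8.8063859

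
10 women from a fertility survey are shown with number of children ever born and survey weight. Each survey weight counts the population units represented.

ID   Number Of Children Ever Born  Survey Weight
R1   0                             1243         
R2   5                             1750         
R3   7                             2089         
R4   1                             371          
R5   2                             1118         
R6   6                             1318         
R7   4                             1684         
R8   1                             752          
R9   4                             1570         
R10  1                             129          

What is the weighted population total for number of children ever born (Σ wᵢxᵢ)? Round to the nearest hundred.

47800

Weighted total = 0×1243 + 5×1750 + 7×2089 + 1×371 + 2×1118 + 6×1318 + 4×1684 + 1×752 + 4×1570 + 1×129
  = 47785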